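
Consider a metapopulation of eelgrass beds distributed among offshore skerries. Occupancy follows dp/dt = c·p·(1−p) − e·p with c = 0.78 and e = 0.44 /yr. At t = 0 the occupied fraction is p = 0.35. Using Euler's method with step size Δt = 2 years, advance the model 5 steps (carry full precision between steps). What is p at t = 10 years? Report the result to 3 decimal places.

0.435

Update rule: p ← p + [c·p·(1−p) − e·p]·Δt with Δt = 2.
  1  |  dp/dt·Δt = +0.046900  |  p_1 = 0.396900
  2  |  dp/dt·Δt = +0.024146  |  p_2 = 0.421046
  3  |  dp/dt·Δt = +0.009755  |  p_3 = 0.430801
  4  |  dp/dt·Δt = +0.003425  |  p_4 = 0.434226
  5  |  dp/dt·Δt = +0.001132  |  p_5 = 0.435358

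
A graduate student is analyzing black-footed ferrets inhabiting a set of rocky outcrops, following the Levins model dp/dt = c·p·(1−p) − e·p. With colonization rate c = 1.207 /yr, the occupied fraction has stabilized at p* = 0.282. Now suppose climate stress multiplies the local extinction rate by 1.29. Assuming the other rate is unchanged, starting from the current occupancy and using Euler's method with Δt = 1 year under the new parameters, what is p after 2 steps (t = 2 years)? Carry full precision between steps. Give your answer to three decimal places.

Balance c(1−p*) = e gives e = 1.207×(1 − 0.28200) = 0.86663.
Starting from p₀ = 0.28200; update p ← p + (dp/dt)·Δt with the new parameters.
p: 0.28200 → 0.21113  (Δp = -0.07087)
p: 0.21113 → 0.17613  (Δp = -0.03500)

0.176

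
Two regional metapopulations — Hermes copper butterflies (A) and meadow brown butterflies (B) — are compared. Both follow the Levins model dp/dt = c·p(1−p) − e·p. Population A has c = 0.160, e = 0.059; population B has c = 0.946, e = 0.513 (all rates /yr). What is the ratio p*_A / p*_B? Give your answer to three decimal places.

A: p*_A = 1 − 0.059/0.160 = 0.6313.
B: p*_B = 1 − 0.513/0.946 = 0.4577.
p*_A / p*_B = 0.6313/0.4577 = 1.3791.

1.379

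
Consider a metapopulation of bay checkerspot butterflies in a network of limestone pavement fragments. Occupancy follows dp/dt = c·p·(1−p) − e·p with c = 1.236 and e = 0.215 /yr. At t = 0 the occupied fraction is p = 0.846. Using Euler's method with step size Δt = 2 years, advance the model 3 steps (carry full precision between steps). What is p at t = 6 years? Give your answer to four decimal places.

0.8025

Update rule: p ← p + [c·p·(1−p) − e·p]·Δt with Δt = 2.
step 1: Δp = -0.04172, p = 0.80428
step 2: Δp = +0.04328, p = 0.84756
step 3: Δp = -0.04507, p = 0.80249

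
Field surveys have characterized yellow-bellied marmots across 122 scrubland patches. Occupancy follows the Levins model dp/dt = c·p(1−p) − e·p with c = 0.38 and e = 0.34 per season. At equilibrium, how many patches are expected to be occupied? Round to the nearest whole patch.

p* = 1 − e/c = 1 − 0.34/0.38 = 0.1053.
Expected occupied patches = N × p* = 122 × 0.1053 = 12.84 ≈ 13.

13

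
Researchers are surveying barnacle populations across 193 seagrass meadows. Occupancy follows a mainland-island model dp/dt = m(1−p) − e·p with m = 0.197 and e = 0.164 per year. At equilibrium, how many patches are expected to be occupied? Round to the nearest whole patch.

105

p* = m/(m+e) = 0.197/0.3610 = 0.5457.
Expected occupied patches = N × p* = 193 × 0.5457 = 105.32 ≈ 105.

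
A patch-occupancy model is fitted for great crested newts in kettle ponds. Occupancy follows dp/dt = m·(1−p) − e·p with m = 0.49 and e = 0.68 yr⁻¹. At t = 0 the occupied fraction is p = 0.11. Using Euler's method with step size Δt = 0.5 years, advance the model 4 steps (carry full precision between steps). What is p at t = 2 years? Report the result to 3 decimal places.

Update rule: p ← p + [m·(1−p) − e·p]·Δt with Δt = 0.5.
  1  |  dp/dt·Δt = +0.180650  |  p_1 = 0.290650
  2  |  dp/dt·Δt = +0.074970  |  p_2 = 0.365620
  3  |  dp/dt·Δt = +0.031112  |  p_3 = 0.396732
  4  |  dp/dt·Δt = +0.012912  |  p_4 = 0.409644

0.410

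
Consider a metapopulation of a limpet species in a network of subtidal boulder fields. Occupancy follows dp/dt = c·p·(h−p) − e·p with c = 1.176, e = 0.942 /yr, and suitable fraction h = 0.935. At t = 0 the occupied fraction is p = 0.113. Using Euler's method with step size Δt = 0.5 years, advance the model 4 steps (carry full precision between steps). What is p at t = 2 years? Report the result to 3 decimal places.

Update rule: p ← p + [c·p·(h−p) − e·p]·Δt with Δt = 0.5.
t = 0.5: p = 0.11300 + (+0.00139) = 0.11439
t = 1: p = 0.11439 + (+0.00132) = 0.11571
t = 1.5: p = 0.11571 + (+0.00124) = 0.11695
t = 2: p = 0.11695 + (+0.00117) = 0.11813

0.118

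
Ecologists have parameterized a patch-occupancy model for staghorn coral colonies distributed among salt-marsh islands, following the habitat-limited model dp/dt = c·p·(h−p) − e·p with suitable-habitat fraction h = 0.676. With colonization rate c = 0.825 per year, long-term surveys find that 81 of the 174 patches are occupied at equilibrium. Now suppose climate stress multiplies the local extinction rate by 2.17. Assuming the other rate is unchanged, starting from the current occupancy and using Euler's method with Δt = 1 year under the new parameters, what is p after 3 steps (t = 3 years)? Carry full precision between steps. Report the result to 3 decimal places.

0.296

Observed p* = 81/174 = 0.46552.
Balance c(h−p*) = e gives e = 0.825×(0.676 − 0.46552) = 0.17365.
Starting from p₀ = 0.46552; update p ← p + (dp/dt)·Δt with the new parameters.
  1  |  dp/dt·Δt = -0.094578  |  p_1 = 0.370939
  2  |  dp/dt·Δt = -0.046420  |  p_2 = 0.324519
  3  |  dp/dt·Δt = -0.028183  |  p_3 = 0.296336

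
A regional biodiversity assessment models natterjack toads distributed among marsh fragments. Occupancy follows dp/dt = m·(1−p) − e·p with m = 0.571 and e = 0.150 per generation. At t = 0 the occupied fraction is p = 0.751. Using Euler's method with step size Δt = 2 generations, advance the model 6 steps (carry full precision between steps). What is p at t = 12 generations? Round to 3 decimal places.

Update rule: p ← p + [m·(1−p) − e·p]·Δt with Δt = 2.
  1  |  dp/dt·Δt = +0.059058  |  p_1 = 0.810058
  2  |  dp/dt·Δt = -0.026104  |  p_2 = 0.783954
  3  |  dp/dt·Δt = +0.011538  |  p_3 = 0.795492
  4  |  dp/dt·Δt = -0.005100  |  p_4 = 0.790392
  5  |  dp/dt·Δt = +0.002254  |  p_5 = 0.792647
  6  |  dp/dt·Δt = -0.000996  |  p_6 = 0.791650

0.792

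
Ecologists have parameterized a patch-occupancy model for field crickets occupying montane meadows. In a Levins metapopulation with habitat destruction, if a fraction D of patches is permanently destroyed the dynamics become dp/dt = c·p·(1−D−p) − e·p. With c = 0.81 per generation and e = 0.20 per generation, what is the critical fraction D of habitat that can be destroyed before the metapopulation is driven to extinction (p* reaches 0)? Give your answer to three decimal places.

The nontrivial equilibrium is p* = (1−D) − e/c; extinction occurs when this hits zero.
So D_crit = 1 − e/c = 1 − 0.20/0.81 = 1 − 0.2469 = 0.7531.
Note this equals the original equilibrium occupancy — the Levins extinction-debt result.

0.753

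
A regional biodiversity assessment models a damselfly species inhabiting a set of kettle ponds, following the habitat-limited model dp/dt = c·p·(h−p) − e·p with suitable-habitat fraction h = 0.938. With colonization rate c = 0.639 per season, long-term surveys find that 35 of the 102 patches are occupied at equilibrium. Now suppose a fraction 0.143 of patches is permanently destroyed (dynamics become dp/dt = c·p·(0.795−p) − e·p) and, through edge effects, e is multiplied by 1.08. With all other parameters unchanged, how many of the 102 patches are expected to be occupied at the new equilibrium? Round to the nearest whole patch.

Observed p* = 35/102 = 0.34314.
Balance c(h−p*) = e gives e = 0.639×(0.938 − 0.34314) = 0.38012.
New p* = 0.795 − e/c = 0.795 − 0.41053/0.63900 = 0.15254.
Expected occupied = 102 × 0.15254 = 15.56 ≈ 16.

16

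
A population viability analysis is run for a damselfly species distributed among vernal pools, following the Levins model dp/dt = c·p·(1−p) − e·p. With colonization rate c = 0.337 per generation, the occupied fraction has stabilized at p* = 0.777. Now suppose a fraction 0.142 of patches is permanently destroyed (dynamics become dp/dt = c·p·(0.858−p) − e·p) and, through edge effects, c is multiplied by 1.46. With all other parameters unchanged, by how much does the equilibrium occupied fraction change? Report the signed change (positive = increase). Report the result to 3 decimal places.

-0.072

Balance c(1−p*) = e gives e = 0.337×(1 − 0.77700) = 0.07515.
New p* = 0.858 − e/c = 0.858 − 0.07515/0.49202 = 0.70526.
Δp* = 0.70526 − 0.77700 = -0.07174.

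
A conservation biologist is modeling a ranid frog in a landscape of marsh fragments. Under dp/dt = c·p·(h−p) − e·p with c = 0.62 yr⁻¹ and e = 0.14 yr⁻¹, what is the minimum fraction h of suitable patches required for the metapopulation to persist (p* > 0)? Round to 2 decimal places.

0.23

p* = h − e/c is positive only when h > e/c.
h_min = e/c = 0.14/0.62 = 0.2258.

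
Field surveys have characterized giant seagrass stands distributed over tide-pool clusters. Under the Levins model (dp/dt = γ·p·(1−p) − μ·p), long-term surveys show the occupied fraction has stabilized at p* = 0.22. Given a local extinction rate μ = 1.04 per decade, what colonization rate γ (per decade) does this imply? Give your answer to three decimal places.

At equilibrium γ(1−p*) = μ, so γ = μ/(1−p*).
γ = 1.04/(1 − 0.22) = 1.04/0.7800 = 1.3333.

1.333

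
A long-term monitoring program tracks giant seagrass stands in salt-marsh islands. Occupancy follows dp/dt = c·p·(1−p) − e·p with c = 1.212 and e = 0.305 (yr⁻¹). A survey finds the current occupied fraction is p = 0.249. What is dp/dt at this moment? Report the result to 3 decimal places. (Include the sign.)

Colonization term: c·p·(1−p) = 1.212×0.249×0.7510 = 0.22664.
Extinction term: e·p = 0.07594.
dp/dt = 0.22664 − 0.07594 = 0.15070.

0.151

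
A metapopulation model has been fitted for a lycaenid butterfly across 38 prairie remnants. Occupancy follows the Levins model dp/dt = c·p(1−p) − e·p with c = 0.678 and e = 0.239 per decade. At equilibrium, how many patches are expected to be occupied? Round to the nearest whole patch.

p* = 1 − e/c = 1 − 0.239/0.678 = 0.6475.
Expected occupied patches = N × p* = 38 × 0.6475 = 24.60 ≈ 25.

25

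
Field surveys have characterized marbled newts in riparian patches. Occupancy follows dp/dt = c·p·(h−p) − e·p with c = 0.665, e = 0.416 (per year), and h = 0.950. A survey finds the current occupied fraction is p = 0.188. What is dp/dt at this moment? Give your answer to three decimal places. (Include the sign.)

Colonization term: c·p·(h−p) = 0.665×0.188×0.7620 = 0.09527.
Extinction term: e·p = 0.07821.
dp/dt = 0.09527 − 0.07821 = 0.01706.

0.017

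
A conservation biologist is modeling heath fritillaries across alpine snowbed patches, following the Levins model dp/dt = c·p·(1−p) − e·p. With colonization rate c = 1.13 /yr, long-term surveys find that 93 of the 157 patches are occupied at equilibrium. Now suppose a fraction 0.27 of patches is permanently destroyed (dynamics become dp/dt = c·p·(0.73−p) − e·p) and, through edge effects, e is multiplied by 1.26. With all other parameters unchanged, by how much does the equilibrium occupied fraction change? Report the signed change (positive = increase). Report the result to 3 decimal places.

Observed p* = 93/157 = 0.59236.
Balance c(1−p*) = e gives e = 1.13×(1 − 0.59236) = 0.46063.
New p* = 0.73 − e/c = 0.73 − 0.58039/1.13000 = 0.21638.
Δp* = 0.21638 − 0.59236 = -0.37598.

-0.376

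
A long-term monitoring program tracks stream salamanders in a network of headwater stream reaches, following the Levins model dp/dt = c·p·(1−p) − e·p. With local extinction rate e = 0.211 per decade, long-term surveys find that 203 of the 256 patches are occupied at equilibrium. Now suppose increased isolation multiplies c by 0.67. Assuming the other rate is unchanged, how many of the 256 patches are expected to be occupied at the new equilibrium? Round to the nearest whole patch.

Observed p* = 203/256 = 0.79297.
Balance c(1−p*) = e gives c = e/(1 − 0.79297) = 0.211/0.20703 = 1.01918.
New p* = 1 − e/c = 1 − 0.21100/0.68285 = 0.69100.
Expected occupied = 256 × 0.69100 = 176.90 ≈ 177.

177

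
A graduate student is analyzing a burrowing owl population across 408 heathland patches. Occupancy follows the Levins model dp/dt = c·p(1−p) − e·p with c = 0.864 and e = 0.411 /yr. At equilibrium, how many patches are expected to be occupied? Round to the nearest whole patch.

214

p* = 1 − e/c = 1 − 0.411/0.864 = 0.5243.
Expected occupied patches = N × p* = 408 × 0.5243 = 213.92 ≈ 214.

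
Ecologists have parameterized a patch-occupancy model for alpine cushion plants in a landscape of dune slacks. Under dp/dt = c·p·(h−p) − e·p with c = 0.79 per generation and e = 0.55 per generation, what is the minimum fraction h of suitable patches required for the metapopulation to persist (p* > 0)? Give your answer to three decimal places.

p* = h − e/c is positive only when h > e/c.
h_min = e/c = 0.55/0.79 = 0.6962.

0.696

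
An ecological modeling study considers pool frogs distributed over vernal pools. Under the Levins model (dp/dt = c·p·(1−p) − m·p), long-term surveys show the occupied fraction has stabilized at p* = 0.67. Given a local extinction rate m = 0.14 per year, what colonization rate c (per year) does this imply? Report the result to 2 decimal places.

0.42

At equilibrium c(1−p*) = m, so c = m/(1−p*).
c = 0.14/(1 − 0.67) = 0.14/0.3300 = 0.4242.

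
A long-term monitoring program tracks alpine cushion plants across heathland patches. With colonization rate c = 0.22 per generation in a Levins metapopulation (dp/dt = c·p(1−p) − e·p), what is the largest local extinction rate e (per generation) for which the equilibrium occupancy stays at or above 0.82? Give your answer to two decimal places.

1 − e/c ≥ 0.82 ⇒ e ≤ c(1 − 0.82) = 0.22 × 0.1800.
e_max = 0.0396.

0.04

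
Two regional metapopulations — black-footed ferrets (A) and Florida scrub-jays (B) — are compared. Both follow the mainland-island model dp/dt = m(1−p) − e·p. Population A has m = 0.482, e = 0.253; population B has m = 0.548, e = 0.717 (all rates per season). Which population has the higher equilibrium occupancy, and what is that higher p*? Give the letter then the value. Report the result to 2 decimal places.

A: p*_A = m/(m+e) = 0.482/0.7350 = 0.6558.
B: p*_B = 0.548/1.2650 = 0.4332.
A is higher at 0.6558.

A, 0.66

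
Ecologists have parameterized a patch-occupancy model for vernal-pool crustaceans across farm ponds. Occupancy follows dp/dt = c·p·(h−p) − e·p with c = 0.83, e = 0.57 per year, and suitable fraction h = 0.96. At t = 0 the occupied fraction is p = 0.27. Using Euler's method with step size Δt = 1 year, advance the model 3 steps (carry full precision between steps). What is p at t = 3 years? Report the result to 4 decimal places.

0.2717

Update rule: p ← p + [c·p·(h−p) − e·p]·Δt with Δt = 1.
p: 0.27000 → 0.27073  (Δp = +0.00073)
p: 0.27073 → 0.27130  (Δp = +0.00057)
p: 0.27130 → 0.27174  (Δp = +0.00044)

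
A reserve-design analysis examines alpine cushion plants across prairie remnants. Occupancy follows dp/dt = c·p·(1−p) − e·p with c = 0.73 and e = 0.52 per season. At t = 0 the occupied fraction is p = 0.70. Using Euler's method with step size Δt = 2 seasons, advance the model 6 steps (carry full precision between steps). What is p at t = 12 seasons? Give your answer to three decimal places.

0.287

Update rule: p ← p + [c·p·(1−p) − e·p]·Δt with Δt = 2.
p: 0.70000 → 0.27860  (Δp = -0.42140)
p: 0.27860 → 0.28229  (Δp = +0.00369)
p: 0.28229 → 0.28451  (Δp = +0.00222)
p: 0.28451 → 0.28582  (Δp = +0.00131)
p: 0.28582 → 0.28659  (Δp = +0.00077)
p: 0.28659 → 0.28704  (Δp = +0.00045)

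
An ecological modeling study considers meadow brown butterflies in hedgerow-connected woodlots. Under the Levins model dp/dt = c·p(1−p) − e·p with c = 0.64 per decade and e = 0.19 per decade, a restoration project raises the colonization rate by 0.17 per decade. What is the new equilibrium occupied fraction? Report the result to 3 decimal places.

0.765

Before: p* = 1 − 0.19/0.64 = 0.7031.
After the change, c = 0.81, e = 0.19, so p* = 1 − 0.19/0.81 = 0.7654.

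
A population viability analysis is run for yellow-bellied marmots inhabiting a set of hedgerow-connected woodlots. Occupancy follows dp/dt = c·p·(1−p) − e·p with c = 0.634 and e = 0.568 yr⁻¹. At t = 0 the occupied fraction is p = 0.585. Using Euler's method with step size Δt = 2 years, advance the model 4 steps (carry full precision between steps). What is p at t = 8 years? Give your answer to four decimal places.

Update rule: p ← p + [c·p·(1−p) − e·p]·Δt with Δt = 2.
  1  |  dp/dt·Δt = -0.356721  |  p_1 = 0.228279
  2  |  dp/dt·Δt = -0.035944  |  p_2 = 0.192335
  3  |  dp/dt·Δt = -0.021518  |  p_3 = 0.170816
  4  |  dp/dt·Δt = -0.014450  |  p_4 = 0.156366

0.1564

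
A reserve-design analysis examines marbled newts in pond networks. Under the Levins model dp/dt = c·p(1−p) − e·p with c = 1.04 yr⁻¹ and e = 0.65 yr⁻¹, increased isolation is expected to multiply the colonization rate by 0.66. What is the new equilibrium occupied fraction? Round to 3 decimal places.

0.053

Before: p* = 1 − 0.65/1.04 = 0.3750.
After the change, c = 0.6864, e = 0.65, so p* = 1 − 0.65/0.6864 = 0.0530.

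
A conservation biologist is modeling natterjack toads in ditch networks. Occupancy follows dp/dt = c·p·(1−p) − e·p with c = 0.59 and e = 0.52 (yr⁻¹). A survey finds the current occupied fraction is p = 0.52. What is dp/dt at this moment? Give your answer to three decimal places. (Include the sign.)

Colonization term: c·p·(1−p) = 0.59×0.52×0.4800 = 0.14726.
Extinction term: e·p = 0.27040.
dp/dt = 0.14726 − 0.27040 = -0.12314.

-0.123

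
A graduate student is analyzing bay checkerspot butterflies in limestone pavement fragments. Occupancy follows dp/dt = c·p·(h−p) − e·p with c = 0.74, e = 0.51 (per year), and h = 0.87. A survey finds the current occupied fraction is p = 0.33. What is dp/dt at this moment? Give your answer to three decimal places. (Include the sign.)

Colonization term: c·p·(h−p) = 0.74×0.33×0.5400 = 0.13187.
Extinction term: e·p = 0.16830.
dp/dt = 0.13187 − 0.16830 = -0.03643.

-0.036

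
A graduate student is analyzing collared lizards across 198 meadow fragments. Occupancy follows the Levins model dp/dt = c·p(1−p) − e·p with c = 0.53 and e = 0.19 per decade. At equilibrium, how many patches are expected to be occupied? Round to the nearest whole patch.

p* = 1 − e/c = 1 − 0.19/0.53 = 0.6415.
Expected occupied patches = N × p* = 198 × 0.6415 = 127.02 ≈ 127.

127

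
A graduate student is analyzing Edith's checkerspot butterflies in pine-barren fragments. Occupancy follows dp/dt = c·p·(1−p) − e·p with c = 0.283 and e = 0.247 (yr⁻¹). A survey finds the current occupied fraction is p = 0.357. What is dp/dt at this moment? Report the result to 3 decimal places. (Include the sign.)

Colonization term: c·p·(1−p) = 0.283×0.357×0.6430 = 0.06496.
Extinction term: e·p = 0.08818.
dp/dt = 0.06496 − 0.08818 = -0.02322.

-0.023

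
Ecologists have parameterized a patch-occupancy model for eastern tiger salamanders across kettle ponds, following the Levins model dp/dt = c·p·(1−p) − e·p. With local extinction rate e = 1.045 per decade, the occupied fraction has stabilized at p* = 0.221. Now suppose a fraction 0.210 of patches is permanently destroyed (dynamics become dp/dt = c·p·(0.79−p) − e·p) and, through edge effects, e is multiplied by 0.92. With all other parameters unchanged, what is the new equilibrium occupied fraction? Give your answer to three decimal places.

Balance c(1−p*) = e gives c = e/(1 − 0.22100) = 1.045/0.77900 = 1.34146.
New p* = 0.79 − e/c = 0.79 − 0.96140/1.34146 = 0.07332.

0.073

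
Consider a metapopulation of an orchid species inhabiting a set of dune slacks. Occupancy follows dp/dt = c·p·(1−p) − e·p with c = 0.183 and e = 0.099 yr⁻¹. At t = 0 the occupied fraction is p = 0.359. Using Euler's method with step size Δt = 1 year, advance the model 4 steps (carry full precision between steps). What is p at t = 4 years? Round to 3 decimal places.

0.383

Update rule: p ← p + [c·p·(1−p) − e·p]·Δt with Δt = 1.
step 1: Δp = +0.00657, p = 0.36557
step 2: Δp = +0.00625, p = 0.37182
step 3: Δp = +0.00593, p = 0.37776
step 4: Δp = +0.00562, p = 0.38337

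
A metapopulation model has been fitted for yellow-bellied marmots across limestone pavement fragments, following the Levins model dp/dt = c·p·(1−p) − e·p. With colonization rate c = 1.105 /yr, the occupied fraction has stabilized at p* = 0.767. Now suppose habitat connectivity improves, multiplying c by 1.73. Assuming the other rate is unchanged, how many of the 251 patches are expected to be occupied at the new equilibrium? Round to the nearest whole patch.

217

Balance c(1−p*) = e gives e = 1.105×(1 − 0.76700) = 0.25746.
New p* = 1 − e/c = 1 − 0.25746/1.91165 = 0.86532.
Expected occupied = 251 × 0.86532 = 217.20 ≈ 217.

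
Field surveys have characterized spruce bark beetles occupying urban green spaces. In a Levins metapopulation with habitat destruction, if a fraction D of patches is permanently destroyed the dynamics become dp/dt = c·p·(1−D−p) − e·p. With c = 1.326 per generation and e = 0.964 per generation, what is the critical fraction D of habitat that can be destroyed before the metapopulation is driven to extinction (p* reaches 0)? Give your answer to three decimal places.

The nontrivial equilibrium is p* = (1−D) − e/c; extinction occurs when this hits zero.
So D_crit = 1 − e/c = 1 − 0.964/1.326 = 1 − 0.7270 = 0.2730.
Note this equals the original equilibrium occupancy — the Levins extinction-debt result.

0.273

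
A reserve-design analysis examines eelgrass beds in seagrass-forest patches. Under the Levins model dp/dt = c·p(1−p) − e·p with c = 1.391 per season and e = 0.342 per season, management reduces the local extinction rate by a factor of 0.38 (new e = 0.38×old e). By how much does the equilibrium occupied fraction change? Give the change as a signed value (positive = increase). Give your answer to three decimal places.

Before: p* = 1 − 0.342/1.391 = 0.7541.
After the change, c = 1.391, e = 0.12996, so p* = 1 − 0.12996/1.391 = 0.9066.
Δp* = 0.9066 − 0.7541 = +0.1524.

0.152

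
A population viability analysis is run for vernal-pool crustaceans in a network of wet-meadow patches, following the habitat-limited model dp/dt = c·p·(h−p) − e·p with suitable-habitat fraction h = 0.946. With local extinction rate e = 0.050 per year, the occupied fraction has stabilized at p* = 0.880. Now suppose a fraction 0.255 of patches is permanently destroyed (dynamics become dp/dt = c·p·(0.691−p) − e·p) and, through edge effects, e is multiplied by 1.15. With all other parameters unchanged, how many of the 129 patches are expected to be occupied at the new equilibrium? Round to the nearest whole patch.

79

Balance c(h−p*) = e gives c = e/(0.946 − 0.88000) = 0.050/0.06600 = 0.75758.
New p* = 0.691 − e/c = 0.691 − 0.05750/0.75758 = 0.61510.
Expected occupied = 129 × 0.61510 = 79.35 ≈ 79.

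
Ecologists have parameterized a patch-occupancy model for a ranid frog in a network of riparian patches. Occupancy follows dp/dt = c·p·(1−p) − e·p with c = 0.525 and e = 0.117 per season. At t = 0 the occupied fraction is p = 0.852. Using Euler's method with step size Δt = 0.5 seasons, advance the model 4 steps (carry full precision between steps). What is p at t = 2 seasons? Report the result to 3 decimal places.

0.805

Update rule: p ← p + [c·p·(1−p) − e·p]·Δt with Δt = 0.5.
p: 0.85200 → 0.83526  (Δp = -0.01674)
p: 0.83526 → 0.82252  (Δp = -0.01274)
p: 0.82252 → 0.81272  (Δp = -0.00980)
p: 0.81272 → 0.80513  (Δp = -0.00759)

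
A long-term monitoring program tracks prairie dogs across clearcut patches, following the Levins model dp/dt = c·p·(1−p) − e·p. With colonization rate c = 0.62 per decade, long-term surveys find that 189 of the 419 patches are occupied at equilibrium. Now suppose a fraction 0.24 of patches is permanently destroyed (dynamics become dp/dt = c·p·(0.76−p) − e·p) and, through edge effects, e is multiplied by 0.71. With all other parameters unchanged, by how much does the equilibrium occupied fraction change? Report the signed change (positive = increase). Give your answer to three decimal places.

Observed p* = 189/419 = 0.45107.
Balance c(1−p*) = e gives e = 0.62×(1 − 0.45107) = 0.34034.
New p* = 0.76 − e/c = 0.76 − 0.24164/0.62000 = 0.37026.
Δp* = 0.37026 − 0.45107 = -0.08081.

-0.081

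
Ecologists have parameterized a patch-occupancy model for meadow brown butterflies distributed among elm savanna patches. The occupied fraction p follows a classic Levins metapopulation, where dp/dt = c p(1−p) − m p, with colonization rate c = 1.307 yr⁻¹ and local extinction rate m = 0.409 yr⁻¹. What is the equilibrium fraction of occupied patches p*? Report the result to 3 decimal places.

At equilibrium, colonization balances extinction: c·p*·(1−p*) = m·p*.
So p* = 1 − m/c = 1 − 0.409/1.307 = 1 − 0.3129 = 0.6871.

0.687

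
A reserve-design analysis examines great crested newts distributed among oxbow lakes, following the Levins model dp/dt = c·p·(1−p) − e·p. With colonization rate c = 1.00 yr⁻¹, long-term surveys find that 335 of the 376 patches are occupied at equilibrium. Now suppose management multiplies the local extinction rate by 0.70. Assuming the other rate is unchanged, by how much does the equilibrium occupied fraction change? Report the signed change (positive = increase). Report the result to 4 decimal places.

Observed p* = 335/376 = 0.89096.
Balance c(1−p*) = e gives e = 1.00×(1 − 0.89096) = 0.10904.
New p* = 1 − e/c = 1 − 0.07633/1.00000 = 0.92367.
Δp* = 0.92367 − 0.89096 = +0.03271.

0.0327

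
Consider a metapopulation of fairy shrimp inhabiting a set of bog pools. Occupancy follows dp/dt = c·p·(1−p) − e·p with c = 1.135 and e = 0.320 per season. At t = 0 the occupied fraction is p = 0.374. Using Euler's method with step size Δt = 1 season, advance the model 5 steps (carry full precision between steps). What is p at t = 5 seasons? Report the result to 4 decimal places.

0.7172

Update rule: p ← p + [c·p·(1−p) − e·p]·Δt with Δt = 1.
step 1: Δp = +0.14605, p = 0.52005
step 2: Δp = +0.11688, p = 0.63693
step 3: Δp = +0.05865, p = 0.69558
step 4: Δp = +0.01775, p = 0.71333
step 5: Δp = +0.00383, p = 0.71716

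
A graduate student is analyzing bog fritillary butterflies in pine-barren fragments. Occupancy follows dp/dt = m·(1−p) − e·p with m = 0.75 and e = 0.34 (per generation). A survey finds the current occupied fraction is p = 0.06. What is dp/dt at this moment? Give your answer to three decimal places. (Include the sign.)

0.685

Colonization term: m·(1−p) = 0.75×0.9400 = 0.70500.
Extinction term: e·p = 0.02040.
dp/dt = 0.70500 − 0.02040 = 0.68460.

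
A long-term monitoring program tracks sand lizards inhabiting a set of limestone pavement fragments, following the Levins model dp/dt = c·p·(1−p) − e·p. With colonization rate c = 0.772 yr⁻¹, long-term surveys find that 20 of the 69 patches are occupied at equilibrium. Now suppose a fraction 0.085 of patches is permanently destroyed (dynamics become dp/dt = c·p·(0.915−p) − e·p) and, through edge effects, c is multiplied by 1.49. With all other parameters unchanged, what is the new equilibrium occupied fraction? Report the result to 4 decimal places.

0.4384

Observed p* = 20/69 = 0.28986.
Balance c(1−p*) = e gives e = 0.772×(1 − 0.28986) = 0.54823.
New p* = 0.915 − e/c = 0.915 − 0.54823/1.15028 = 0.43839.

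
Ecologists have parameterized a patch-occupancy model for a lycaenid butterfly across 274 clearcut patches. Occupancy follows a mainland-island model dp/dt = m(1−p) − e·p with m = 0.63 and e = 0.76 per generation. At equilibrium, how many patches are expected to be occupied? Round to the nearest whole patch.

p* = m/(m+e) = 0.63/1.3900 = 0.4532.
Expected occupied patches = N × p* = 274 × 0.4532 = 124.19 ≈ 124.

124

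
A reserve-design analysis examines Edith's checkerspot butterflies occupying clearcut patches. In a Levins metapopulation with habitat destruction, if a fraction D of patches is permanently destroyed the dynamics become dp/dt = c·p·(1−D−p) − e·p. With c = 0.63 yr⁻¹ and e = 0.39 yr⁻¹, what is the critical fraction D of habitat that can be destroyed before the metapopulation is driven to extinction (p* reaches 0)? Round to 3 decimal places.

0.381

The nontrivial equilibrium is p* = (1−D) − e/c; extinction occurs when this hits zero.
So D_crit = 1 − e/c = 1 − 0.39/0.63 = 1 − 0.6190 = 0.3810.
This equals the undisturbed p*, a classic result of Lande's extension.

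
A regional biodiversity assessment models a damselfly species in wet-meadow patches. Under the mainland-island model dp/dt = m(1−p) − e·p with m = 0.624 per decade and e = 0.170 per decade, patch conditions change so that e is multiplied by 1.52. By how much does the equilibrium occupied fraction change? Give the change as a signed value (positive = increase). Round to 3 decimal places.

Before: p* = 0.624/(0.624+0.170) = 0.7859.
After: m = 0.624, e = 0.2584; p* = 0.624/0.8824 = 0.7072.
Δp* = 0.7072 − 0.7859 = -0.0787.

-0.079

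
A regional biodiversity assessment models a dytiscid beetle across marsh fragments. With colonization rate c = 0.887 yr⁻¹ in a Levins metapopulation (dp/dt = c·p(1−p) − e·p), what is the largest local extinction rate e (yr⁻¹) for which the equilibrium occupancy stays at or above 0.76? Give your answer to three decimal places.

1 − e/c ≥ 0.76 ⇒ e ≤ c(1 − 0.76) = 0.887 × 0.2400.
e_max = 0.2129.

0.213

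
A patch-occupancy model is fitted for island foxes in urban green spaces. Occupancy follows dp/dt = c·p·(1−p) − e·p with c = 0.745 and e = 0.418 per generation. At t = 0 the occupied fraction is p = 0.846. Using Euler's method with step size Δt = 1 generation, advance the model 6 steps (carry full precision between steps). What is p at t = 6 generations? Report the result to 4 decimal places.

Update rule: p ← p + [c·p·(1−p) − e·p]·Δt with Δt = 1.
p: 0.84600 → 0.58943  (Δp = -0.25657)
p: 0.58943 → 0.52334  (Δp = -0.06609)
p: 0.52334 → 0.49043  (Δp = -0.03291)
p: 0.49043 → 0.47161  (Δp = -0.01882)
p: 0.47161 → 0.46013  (Δp = -0.01148)
p: 0.46013 → 0.45286  (Δp = -0.00727)

0.4529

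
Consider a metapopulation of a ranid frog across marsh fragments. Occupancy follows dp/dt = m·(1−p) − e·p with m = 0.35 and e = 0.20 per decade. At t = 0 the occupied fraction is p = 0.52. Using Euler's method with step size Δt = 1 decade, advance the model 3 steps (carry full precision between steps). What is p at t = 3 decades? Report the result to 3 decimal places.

0.626

Update rule: p ← p + [m·(1−p) − e·p]·Δt with Δt = 1.
step 1: Δp = +0.06400, p = 0.58400
step 2: Δp = +0.02880, p = 0.61280
step 3: Δp = +0.01296, p = 0.62576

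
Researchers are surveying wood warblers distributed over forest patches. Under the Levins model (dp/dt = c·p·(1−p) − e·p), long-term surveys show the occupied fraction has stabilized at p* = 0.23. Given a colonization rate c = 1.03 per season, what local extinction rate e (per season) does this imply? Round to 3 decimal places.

0.793

At equilibrium c(1−p*) = e.
e = 1.03 × (1 − 0.23) = 1.03 × 0.7700 = 0.7931.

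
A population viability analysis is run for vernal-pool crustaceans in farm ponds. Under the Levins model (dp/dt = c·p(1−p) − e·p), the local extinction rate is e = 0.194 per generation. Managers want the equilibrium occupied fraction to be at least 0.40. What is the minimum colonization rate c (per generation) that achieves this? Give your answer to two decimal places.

0.32

p* = 1 − e/c ≥ 0.40 requires e/c ≤ 0.6000, i.e. c ≥ e/0.6000.
c_min = 0.194/0.6000 = 0.3233.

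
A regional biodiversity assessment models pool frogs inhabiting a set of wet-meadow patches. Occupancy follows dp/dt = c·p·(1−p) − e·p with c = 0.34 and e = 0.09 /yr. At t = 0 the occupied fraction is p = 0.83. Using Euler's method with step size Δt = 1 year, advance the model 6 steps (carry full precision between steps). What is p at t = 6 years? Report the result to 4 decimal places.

0.7500

Update rule: p ← p + [c·p·(1−p) − e·p]·Δt with Δt = 1.
p: 0.83000 → 0.80327  (Δp = -0.02673)
p: 0.80327 → 0.78471  (Δp = -0.01857)
p: 0.78471 → 0.77152  (Δp = -0.01318)
p: 0.77152 → 0.76202  (Δp = -0.00950)
p: 0.76202 → 0.75510  (Δp = -0.00692)
p: 0.75510 → 0.75001  (Δp = -0.00508)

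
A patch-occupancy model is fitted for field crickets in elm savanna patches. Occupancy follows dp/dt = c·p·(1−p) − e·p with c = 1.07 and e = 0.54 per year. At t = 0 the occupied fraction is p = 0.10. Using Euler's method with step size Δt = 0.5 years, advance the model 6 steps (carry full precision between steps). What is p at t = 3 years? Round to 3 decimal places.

Update rule: p ← p + [c·p·(1−p) − e·p]·Δt with Δt = 0.5.
step 1: Δp = +0.02115, p = 0.12115
step 2: Δp = +0.02425, p = 0.14540
step 3: Δp = +0.02722, p = 0.17262
step 4: Δp = +0.02980, p = 0.20243
step 5: Δp = +0.03172, p = 0.23415
step 6: Δp = +0.03272, p = 0.26686

0.267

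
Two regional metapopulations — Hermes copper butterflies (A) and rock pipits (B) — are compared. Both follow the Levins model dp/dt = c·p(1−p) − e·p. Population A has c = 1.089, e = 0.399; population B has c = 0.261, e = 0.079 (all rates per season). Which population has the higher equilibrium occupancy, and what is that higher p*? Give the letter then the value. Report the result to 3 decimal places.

B, 0.697

A: p*_A = 1 − 0.399/1.089 = 0.6336.
B: p*_B = 1 − 0.079/0.261 = 0.6973.
B is higher at 0.6973.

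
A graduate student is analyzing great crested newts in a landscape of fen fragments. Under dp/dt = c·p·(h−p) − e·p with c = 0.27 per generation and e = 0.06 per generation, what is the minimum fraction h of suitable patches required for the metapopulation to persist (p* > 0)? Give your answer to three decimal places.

0.222

p* = h − e/c is positive only when h > e/c.
h_min = e/c = 0.06/0.27 = 0.2222.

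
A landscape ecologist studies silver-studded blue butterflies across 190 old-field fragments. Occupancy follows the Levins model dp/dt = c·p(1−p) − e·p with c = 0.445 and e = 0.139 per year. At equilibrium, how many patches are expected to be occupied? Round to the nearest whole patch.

131

p* = 1 − e/c = 1 − 0.139/0.445 = 0.6876.
Expected occupied patches = N × p* = 190 × 0.6876 = 130.65 ≈ 131.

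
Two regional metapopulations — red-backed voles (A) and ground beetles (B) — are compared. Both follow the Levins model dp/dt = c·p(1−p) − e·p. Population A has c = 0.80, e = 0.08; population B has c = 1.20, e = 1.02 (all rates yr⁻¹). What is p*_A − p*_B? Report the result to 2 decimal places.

A: p*_A = 1 − 0.08/0.80 = 0.9000.
B: p*_B = 1 − 1.02/1.20 = 0.1500.
p*_A − p*_B = 0.9000 − 0.1500 = 0.7500.

0.75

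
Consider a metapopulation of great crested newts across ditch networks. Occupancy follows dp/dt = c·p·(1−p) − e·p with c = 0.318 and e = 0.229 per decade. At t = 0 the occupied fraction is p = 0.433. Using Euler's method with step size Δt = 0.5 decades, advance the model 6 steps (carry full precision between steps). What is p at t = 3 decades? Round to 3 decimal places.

0.382

Update rule: p ← p + [c·p·(1−p) − e·p]·Δt with Δt = 0.5.
p: 0.43300 → 0.42246  (Δp = -0.01054)
p: 0.42246 → 0.41288  (Δp = -0.00958)
p: 0.41288 → 0.40415  (Δp = -0.00873)
p: 0.40415 → 0.39616  (Δp = -0.00799)
p: 0.39616 → 0.38884  (Δp = -0.00733)
p: 0.38884 → 0.38210  (Δp = -0.00674)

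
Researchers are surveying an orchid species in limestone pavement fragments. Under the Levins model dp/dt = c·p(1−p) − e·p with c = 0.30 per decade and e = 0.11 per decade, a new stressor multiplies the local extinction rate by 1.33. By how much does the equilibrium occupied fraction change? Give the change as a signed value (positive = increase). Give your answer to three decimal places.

-0.121

Before: p* = 1 − 0.11/0.30 = 0.6333.
After the change, c = 0.3, e = 0.1463, so p* = 1 − 0.1463/0.3 = 0.5123.
Δp* = 0.5123 − 0.6333 = -0.1210.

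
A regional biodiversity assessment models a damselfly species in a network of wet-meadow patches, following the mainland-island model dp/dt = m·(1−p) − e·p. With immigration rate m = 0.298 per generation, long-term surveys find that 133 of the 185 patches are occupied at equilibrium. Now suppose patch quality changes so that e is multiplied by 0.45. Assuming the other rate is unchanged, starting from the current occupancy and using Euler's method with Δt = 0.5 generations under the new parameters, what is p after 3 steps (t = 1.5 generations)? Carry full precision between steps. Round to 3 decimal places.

Observed p* = 133/185 = 0.71892.
Balance m(1−p*) = e·p* gives e = m(1−p*)/p* = 0.298×0.28108/0.71892 = 0.11651.
Starting from p₀ = 0.71892; update p ← p + (dp/dt)·Δt with the new parameters.
step 1: Δp = +0.02303, p = 0.74195
step 2: Δp = +0.01900, p = 0.76095
step 3: Δp = +0.01567, p = 0.77662

0.777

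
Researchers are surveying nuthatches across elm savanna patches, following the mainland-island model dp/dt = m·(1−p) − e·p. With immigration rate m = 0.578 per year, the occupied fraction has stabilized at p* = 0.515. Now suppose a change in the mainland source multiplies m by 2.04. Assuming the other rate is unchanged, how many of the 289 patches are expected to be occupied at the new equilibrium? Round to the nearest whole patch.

198

Balance m(1−p*) = e·p* gives e = m(1−p*)/p* = 0.578×0.48500/0.51500 = 0.54433.
New p* = m/(m+e) = 1.17912/(1.17912+0.54433) = 0.68416.
Expected occupied = 289 × 0.68416 = 197.72 ≈ 198.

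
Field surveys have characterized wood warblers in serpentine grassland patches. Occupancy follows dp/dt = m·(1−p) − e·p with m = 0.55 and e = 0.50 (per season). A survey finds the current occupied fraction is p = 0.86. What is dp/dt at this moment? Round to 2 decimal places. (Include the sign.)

-0.35

Colonization term: m·(1−p) = 0.55×0.1400 = 0.07700.
Extinction term: e·p = 0.43000.
dp/dt = 0.07700 − 0.43000 = -0.35300.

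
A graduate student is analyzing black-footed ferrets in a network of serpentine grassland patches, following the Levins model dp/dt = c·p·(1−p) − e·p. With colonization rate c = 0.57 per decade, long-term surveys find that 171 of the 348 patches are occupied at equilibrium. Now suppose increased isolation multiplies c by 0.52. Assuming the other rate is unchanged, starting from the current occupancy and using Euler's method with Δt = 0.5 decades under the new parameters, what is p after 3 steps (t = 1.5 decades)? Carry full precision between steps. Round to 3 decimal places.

Observed p* = 171/348 = 0.49138.
Balance c(1−p*) = e gives e = 0.57×(1 − 0.49138) = 0.28991.
Starting from p₀ = 0.49138; update p ← p + (dp/dt)·Δt with the new parameters.
p: 0.49138 → 0.45719  (Δp = -0.03419)
p: 0.45719 → 0.42770  (Δp = -0.02949)
p: 0.42770 → 0.40197  (Δp = -0.02572)

0.402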